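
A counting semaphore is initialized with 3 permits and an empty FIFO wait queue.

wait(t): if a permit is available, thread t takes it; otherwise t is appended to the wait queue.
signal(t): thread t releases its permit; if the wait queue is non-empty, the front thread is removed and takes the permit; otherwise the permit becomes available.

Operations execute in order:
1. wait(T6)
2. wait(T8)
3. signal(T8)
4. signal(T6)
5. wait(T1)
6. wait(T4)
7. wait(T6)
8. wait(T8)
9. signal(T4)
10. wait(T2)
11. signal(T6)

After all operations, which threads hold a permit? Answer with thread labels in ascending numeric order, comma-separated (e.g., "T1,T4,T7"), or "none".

Answer: T1,T2,T8

Derivation:
Step 1: wait(T6) -> count=2 queue=[] holders={T6}
Step 2: wait(T8) -> count=1 queue=[] holders={T6,T8}
Step 3: signal(T8) -> count=2 queue=[] holders={T6}
Step 4: signal(T6) -> count=3 queue=[] holders={none}
Step 5: wait(T1) -> count=2 queue=[] holders={T1}
Step 6: wait(T4) -> count=1 queue=[] holders={T1,T4}
Step 7: wait(T6) -> count=0 queue=[] holders={T1,T4,T6}
Step 8: wait(T8) -> count=0 queue=[T8] holders={T1,T4,T6}
Step 9: signal(T4) -> count=0 queue=[] holders={T1,T6,T8}
Step 10: wait(T2) -> count=0 queue=[T2] holders={T1,T6,T8}
Step 11: signal(T6) -> count=0 queue=[] holders={T1,T2,T8}
Final holders: T1,T2,T8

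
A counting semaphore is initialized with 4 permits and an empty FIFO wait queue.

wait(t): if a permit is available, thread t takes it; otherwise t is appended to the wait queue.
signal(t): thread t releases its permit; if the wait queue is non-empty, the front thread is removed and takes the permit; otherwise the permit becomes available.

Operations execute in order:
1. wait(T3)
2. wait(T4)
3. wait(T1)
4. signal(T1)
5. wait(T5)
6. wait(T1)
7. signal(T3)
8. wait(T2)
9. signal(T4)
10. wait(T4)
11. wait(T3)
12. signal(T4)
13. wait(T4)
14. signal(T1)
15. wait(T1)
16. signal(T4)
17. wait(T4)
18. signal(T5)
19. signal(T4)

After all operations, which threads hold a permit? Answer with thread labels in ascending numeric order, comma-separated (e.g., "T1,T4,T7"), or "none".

Step 1: wait(T3) -> count=3 queue=[] holders={T3}
Step 2: wait(T4) -> count=2 queue=[] holders={T3,T4}
Step 3: wait(T1) -> count=1 queue=[] holders={T1,T3,T4}
Step 4: signal(T1) -> count=2 queue=[] holders={T3,T4}
Step 5: wait(T5) -> count=1 queue=[] holders={T3,T4,T5}
Step 6: wait(T1) -> count=0 queue=[] holders={T1,T3,T4,T5}
Step 7: signal(T3) -> count=1 queue=[] holders={T1,T4,T5}
Step 8: wait(T2) -> count=0 queue=[] holders={T1,T2,T4,T5}
Step 9: signal(T4) -> count=1 queue=[] holders={T1,T2,T5}
Step 10: wait(T4) -> count=0 queue=[] holders={T1,T2,T4,T5}
Step 11: wait(T3) -> count=0 queue=[T3] holders={T1,T2,T4,T5}
Step 12: signal(T4) -> count=0 queue=[] holders={T1,T2,T3,T5}
Step 13: wait(T4) -> count=0 queue=[T4] holders={T1,T2,T3,T5}
Step 14: signal(T1) -> count=0 queue=[] holders={T2,T3,T4,T5}
Step 15: wait(T1) -> count=0 queue=[T1] holders={T2,T3,T4,T5}
Step 16: signal(T4) -> count=0 queue=[] holders={T1,T2,T3,T5}
Step 17: wait(T4) -> count=0 queue=[T4] holders={T1,T2,T3,T5}
Step 18: signal(T5) -> count=0 queue=[] holders={T1,T2,T3,T4}
Step 19: signal(T4) -> count=1 queue=[] holders={T1,T2,T3}
Final holders: T1,T2,T3

Answer: T1,T2,T3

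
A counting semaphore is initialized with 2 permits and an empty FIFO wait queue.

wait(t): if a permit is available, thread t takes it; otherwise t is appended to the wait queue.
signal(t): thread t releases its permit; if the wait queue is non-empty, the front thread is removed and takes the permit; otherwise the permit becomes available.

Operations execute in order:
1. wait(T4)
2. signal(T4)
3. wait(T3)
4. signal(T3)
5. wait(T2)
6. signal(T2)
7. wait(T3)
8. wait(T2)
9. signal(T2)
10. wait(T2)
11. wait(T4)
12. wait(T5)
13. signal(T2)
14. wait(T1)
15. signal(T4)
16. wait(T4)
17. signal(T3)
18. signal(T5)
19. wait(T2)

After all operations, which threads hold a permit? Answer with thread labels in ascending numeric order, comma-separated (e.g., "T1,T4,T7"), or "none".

Step 1: wait(T4) -> count=1 queue=[] holders={T4}
Step 2: signal(T4) -> count=2 queue=[] holders={none}
Step 3: wait(T3) -> count=1 queue=[] holders={T3}
Step 4: signal(T3) -> count=2 queue=[] holders={none}
Step 5: wait(T2) -> count=1 queue=[] holders={T2}
Step 6: signal(T2) -> count=2 queue=[] holders={none}
Step 7: wait(T3) -> count=1 queue=[] holders={T3}
Step 8: wait(T2) -> count=0 queue=[] holders={T2,T3}
Step 9: signal(T2) -> count=1 queue=[] holders={T3}
Step 10: wait(T2) -> count=0 queue=[] holders={T2,T3}
Step 11: wait(T4) -> count=0 queue=[T4] holders={T2,T3}
Step 12: wait(T5) -> count=0 queue=[T4,T5] holders={T2,T3}
Step 13: signal(T2) -> count=0 queue=[T5] holders={T3,T4}
Step 14: wait(T1) -> count=0 queue=[T5,T1] holders={T3,T4}
Step 15: signal(T4) -> count=0 queue=[T1] holders={T3,T5}
Step 16: wait(T4) -> count=0 queue=[T1,T4] holders={T3,T5}
Step 17: signal(T3) -> count=0 queue=[T4] holders={T1,T5}
Step 18: signal(T5) -> count=0 queue=[] holders={T1,T4}
Step 19: wait(T2) -> count=0 queue=[T2] holders={T1,T4}
Final holders: T1,T4

Answer: T1,T4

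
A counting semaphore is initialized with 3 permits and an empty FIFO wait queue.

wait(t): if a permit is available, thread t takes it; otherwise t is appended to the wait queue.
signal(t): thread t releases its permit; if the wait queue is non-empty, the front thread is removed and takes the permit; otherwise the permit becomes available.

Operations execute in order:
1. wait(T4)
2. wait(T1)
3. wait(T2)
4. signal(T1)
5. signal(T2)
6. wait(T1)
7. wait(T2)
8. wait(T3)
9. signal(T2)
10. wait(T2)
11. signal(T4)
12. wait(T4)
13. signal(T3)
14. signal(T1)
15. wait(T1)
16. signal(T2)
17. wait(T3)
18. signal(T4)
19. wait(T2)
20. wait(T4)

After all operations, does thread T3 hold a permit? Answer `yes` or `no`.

Step 1: wait(T4) -> count=2 queue=[] holders={T4}
Step 2: wait(T1) -> count=1 queue=[] holders={T1,T4}
Step 3: wait(T2) -> count=0 queue=[] holders={T1,T2,T4}
Step 4: signal(T1) -> count=1 queue=[] holders={T2,T4}
Step 5: signal(T2) -> count=2 queue=[] holders={T4}
Step 6: wait(T1) -> count=1 queue=[] holders={T1,T4}
Step 7: wait(T2) -> count=0 queue=[] holders={T1,T2,T4}
Step 8: wait(T3) -> count=0 queue=[T3] holders={T1,T2,T4}
Step 9: signal(T2) -> count=0 queue=[] holders={T1,T3,T4}
Step 10: wait(T2) -> count=0 queue=[T2] holders={T1,T3,T4}
Step 11: signal(T4) -> count=0 queue=[] holders={T1,T2,T3}
Step 12: wait(T4) -> count=0 queue=[T4] holders={T1,T2,T3}
Step 13: signal(T3) -> count=0 queue=[] holders={T1,T2,T4}
Step 14: signal(T1) -> count=1 queue=[] holders={T2,T4}
Step 15: wait(T1) -> count=0 queue=[] holders={T1,T2,T4}
Step 16: signal(T2) -> count=1 queue=[] holders={T1,T4}
Step 17: wait(T3) -> count=0 queue=[] holders={T1,T3,T4}
Step 18: signal(T4) -> count=1 queue=[] holders={T1,T3}
Step 19: wait(T2) -> count=0 queue=[] holders={T1,T2,T3}
Step 20: wait(T4) -> count=0 queue=[T4] holders={T1,T2,T3}
Final holders: {T1,T2,T3} -> T3 in holders

Answer: yes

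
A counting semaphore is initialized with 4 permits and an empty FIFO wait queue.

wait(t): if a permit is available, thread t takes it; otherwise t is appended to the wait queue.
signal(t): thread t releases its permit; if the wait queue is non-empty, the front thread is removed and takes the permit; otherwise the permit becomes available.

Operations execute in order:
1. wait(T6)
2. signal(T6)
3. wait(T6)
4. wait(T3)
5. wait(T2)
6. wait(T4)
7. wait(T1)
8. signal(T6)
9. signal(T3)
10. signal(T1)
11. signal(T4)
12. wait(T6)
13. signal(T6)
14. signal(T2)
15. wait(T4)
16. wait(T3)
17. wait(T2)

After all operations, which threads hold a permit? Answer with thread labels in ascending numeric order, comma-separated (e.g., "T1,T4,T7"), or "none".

Answer: T2,T3,T4

Derivation:
Step 1: wait(T6) -> count=3 queue=[] holders={T6}
Step 2: signal(T6) -> count=4 queue=[] holders={none}
Step 3: wait(T6) -> count=3 queue=[] holders={T6}
Step 4: wait(T3) -> count=2 queue=[] holders={T3,T6}
Step 5: wait(T2) -> count=1 queue=[] holders={T2,T3,T6}
Step 6: wait(T4) -> count=0 queue=[] holders={T2,T3,T4,T6}
Step 7: wait(T1) -> count=0 queue=[T1] holders={T2,T3,T4,T6}
Step 8: signal(T6) -> count=0 queue=[] holders={T1,T2,T3,T4}
Step 9: signal(T3) -> count=1 queue=[] holders={T1,T2,T4}
Step 10: signal(T1) -> count=2 queue=[] holders={T2,T4}
Step 11: signal(T4) -> count=3 queue=[] holders={T2}
Step 12: wait(T6) -> count=2 queue=[] holders={T2,T6}
Step 13: signal(T6) -> count=3 queue=[] holders={T2}
Step 14: signal(T2) -> count=4 queue=[] holders={none}
Step 15: wait(T4) -> count=3 queue=[] holders={T4}
Step 16: wait(T3) -> count=2 queue=[] holders={T3,T4}
Step 17: wait(T2) -> count=1 queue=[] holders={T2,T3,T4}
Final holders: T2,T3,T4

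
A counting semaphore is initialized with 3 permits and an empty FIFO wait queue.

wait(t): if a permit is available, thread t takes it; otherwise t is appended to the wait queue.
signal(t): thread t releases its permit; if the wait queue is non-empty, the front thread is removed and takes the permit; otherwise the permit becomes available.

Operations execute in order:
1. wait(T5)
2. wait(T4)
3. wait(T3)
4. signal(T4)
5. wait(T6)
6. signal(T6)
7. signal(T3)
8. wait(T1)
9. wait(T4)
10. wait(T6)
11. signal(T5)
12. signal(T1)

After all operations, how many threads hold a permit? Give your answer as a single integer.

Step 1: wait(T5) -> count=2 queue=[] holders={T5}
Step 2: wait(T4) -> count=1 queue=[] holders={T4,T5}
Step 3: wait(T3) -> count=0 queue=[] holders={T3,T4,T5}
Step 4: signal(T4) -> count=1 queue=[] holders={T3,T5}
Step 5: wait(T6) -> count=0 queue=[] holders={T3,T5,T6}
Step 6: signal(T6) -> count=1 queue=[] holders={T3,T5}
Step 7: signal(T3) -> count=2 queue=[] holders={T5}
Step 8: wait(T1) -> count=1 queue=[] holders={T1,T5}
Step 9: wait(T4) -> count=0 queue=[] holders={T1,T4,T5}
Step 10: wait(T6) -> count=0 queue=[T6] holders={T1,T4,T5}
Step 11: signal(T5) -> count=0 queue=[] holders={T1,T4,T6}
Step 12: signal(T1) -> count=1 queue=[] holders={T4,T6}
Final holders: {T4,T6} -> 2 thread(s)

Answer: 2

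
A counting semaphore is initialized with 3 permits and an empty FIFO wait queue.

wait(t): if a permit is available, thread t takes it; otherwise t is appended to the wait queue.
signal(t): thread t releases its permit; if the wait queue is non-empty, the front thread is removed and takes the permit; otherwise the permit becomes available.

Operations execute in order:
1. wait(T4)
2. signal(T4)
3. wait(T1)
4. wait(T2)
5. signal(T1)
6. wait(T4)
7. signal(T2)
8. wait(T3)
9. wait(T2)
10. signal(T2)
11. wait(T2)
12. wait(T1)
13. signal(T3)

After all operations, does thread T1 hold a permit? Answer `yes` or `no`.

Step 1: wait(T4) -> count=2 queue=[] holders={T4}
Step 2: signal(T4) -> count=3 queue=[] holders={none}
Step 3: wait(T1) -> count=2 queue=[] holders={T1}
Step 4: wait(T2) -> count=1 queue=[] holders={T1,T2}
Step 5: signal(T1) -> count=2 queue=[] holders={T2}
Step 6: wait(T4) -> count=1 queue=[] holders={T2,T4}
Step 7: signal(T2) -> count=2 queue=[] holders={T4}
Step 8: wait(T3) -> count=1 queue=[] holders={T3,T4}
Step 9: wait(T2) -> count=0 queue=[] holders={T2,T3,T4}
Step 10: signal(T2) -> count=1 queue=[] holders={T3,T4}
Step 11: wait(T2) -> count=0 queue=[] holders={T2,T3,T4}
Step 12: wait(T1) -> count=0 queue=[T1] holders={T2,T3,T4}
Step 13: signal(T3) -> count=0 queue=[] holders={T1,T2,T4}
Final holders: {T1,T2,T4} -> T1 in holders

Answer: yes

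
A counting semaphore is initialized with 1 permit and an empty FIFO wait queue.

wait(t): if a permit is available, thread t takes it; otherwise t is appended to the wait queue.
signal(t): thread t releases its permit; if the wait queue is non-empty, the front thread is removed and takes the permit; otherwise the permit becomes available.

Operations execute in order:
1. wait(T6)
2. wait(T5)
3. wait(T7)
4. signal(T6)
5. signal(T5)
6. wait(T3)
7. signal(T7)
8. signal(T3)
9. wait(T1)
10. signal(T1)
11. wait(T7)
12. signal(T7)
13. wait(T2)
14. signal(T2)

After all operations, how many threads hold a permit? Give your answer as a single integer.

Step 1: wait(T6) -> count=0 queue=[] holders={T6}
Step 2: wait(T5) -> count=0 queue=[T5] holders={T6}
Step 3: wait(T7) -> count=0 queue=[T5,T7] holders={T6}
Step 4: signal(T6) -> count=0 queue=[T7] holders={T5}
Step 5: signal(T5) -> count=0 queue=[] holders={T7}
Step 6: wait(T3) -> count=0 queue=[T3] holders={T7}
Step 7: signal(T7) -> count=0 queue=[] holders={T3}
Step 8: signal(T3) -> count=1 queue=[] holders={none}
Step 9: wait(T1) -> count=0 queue=[] holders={T1}
Step 10: signal(T1) -> count=1 queue=[] holders={none}
Step 11: wait(T7) -> count=0 queue=[] holders={T7}
Step 12: signal(T7) -> count=1 queue=[] holders={none}
Step 13: wait(T2) -> count=0 queue=[] holders={T2}
Step 14: signal(T2) -> count=1 queue=[] holders={none}
Final holders: {none} -> 0 thread(s)

Answer: 0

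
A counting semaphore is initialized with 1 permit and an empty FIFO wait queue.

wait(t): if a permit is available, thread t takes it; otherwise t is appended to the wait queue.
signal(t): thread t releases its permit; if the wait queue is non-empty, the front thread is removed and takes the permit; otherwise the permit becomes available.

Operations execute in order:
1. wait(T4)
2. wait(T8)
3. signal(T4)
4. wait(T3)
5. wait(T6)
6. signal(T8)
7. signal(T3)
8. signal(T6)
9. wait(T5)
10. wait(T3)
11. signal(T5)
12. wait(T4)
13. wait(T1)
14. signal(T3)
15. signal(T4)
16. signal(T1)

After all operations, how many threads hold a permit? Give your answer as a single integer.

Step 1: wait(T4) -> count=0 queue=[] holders={T4}
Step 2: wait(T8) -> count=0 queue=[T8] holders={T4}
Step 3: signal(T4) -> count=0 queue=[] holders={T8}
Step 4: wait(T3) -> count=0 queue=[T3] holders={T8}
Step 5: wait(T6) -> count=0 queue=[T3,T6] holders={T8}
Step 6: signal(T8) -> count=0 queue=[T6] holders={T3}
Step 7: signal(T3) -> count=0 queue=[] holders={T6}
Step 8: signal(T6) -> count=1 queue=[] holders={none}
Step 9: wait(T5) -> count=0 queue=[] holders={T5}
Step 10: wait(T3) -> count=0 queue=[T3] holders={T5}
Step 11: signal(T5) -> count=0 queue=[] holders={T3}
Step 12: wait(T4) -> count=0 queue=[T4] holders={T3}
Step 13: wait(T1) -> count=0 queue=[T4,T1] holders={T3}
Step 14: signal(T3) -> count=0 queue=[T1] holders={T4}
Step 15: signal(T4) -> count=0 queue=[] holders={T1}
Step 16: signal(T1) -> count=1 queue=[] holders={none}
Final holders: {none} -> 0 thread(s)

Answer: 0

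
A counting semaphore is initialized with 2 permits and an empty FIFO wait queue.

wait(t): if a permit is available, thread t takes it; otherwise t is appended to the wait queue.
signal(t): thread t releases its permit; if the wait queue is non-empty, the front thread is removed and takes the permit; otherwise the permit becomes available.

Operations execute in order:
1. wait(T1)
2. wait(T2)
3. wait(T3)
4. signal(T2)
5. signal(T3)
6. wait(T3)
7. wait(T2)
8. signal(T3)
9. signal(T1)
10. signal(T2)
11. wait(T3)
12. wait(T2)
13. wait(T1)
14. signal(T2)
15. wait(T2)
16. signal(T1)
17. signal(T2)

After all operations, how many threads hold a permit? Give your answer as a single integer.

Answer: 1

Derivation:
Step 1: wait(T1) -> count=1 queue=[] holders={T1}
Step 2: wait(T2) -> count=0 queue=[] holders={T1,T2}
Step 3: wait(T3) -> count=0 queue=[T3] holders={T1,T2}
Step 4: signal(T2) -> count=0 queue=[] holders={T1,T3}
Step 5: signal(T3) -> count=1 queue=[] holders={T1}
Step 6: wait(T3) -> count=0 queue=[] holders={T1,T3}
Step 7: wait(T2) -> count=0 queue=[T2] holders={T1,T3}
Step 8: signal(T3) -> count=0 queue=[] holders={T1,T2}
Step 9: signal(T1) -> count=1 queue=[] holders={T2}
Step 10: signal(T2) -> count=2 queue=[] holders={none}
Step 11: wait(T3) -> count=1 queue=[] holders={T3}
Step 12: wait(T2) -> count=0 queue=[] holders={T2,T3}
Step 13: wait(T1) -> count=0 queue=[T1] holders={T2,T3}
Step 14: signal(T2) -> count=0 queue=[] holders={T1,T3}
Step 15: wait(T2) -> count=0 queue=[T2] holders={T1,T3}
Step 16: signal(T1) -> count=0 queue=[] holders={T2,T3}
Step 17: signal(T2) -> count=1 queue=[] holders={T3}
Final holders: {T3} -> 1 thread(s)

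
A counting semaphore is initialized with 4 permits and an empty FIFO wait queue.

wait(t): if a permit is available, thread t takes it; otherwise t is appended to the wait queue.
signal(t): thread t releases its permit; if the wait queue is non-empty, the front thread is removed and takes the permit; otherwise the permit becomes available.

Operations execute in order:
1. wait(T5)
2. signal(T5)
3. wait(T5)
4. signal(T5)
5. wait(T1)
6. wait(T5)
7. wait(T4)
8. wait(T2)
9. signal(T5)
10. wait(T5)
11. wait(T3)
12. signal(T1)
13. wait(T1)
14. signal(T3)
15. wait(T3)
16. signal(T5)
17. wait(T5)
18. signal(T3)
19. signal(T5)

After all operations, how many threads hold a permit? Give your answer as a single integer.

Answer: 3

Derivation:
Step 1: wait(T5) -> count=3 queue=[] holders={T5}
Step 2: signal(T5) -> count=4 queue=[] holders={none}
Step 3: wait(T5) -> count=3 queue=[] holders={T5}
Step 4: signal(T5) -> count=4 queue=[] holders={none}
Step 5: wait(T1) -> count=3 queue=[] holders={T1}
Step 6: wait(T5) -> count=2 queue=[] holders={T1,T5}
Step 7: wait(T4) -> count=1 queue=[] holders={T1,T4,T5}
Step 8: wait(T2) -> count=0 queue=[] holders={T1,T2,T4,T5}
Step 9: signal(T5) -> count=1 queue=[] holders={T1,T2,T4}
Step 10: wait(T5) -> count=0 queue=[] holders={T1,T2,T4,T5}
Step 11: wait(T3) -> count=0 queue=[T3] holders={T1,T2,T4,T5}
Step 12: signal(T1) -> count=0 queue=[] holders={T2,T3,T4,T5}
Step 13: wait(T1) -> count=0 queue=[T1] holders={T2,T3,T4,T5}
Step 14: signal(T3) -> count=0 queue=[] holders={T1,T2,T4,T5}
Step 15: wait(T3) -> count=0 queue=[T3] holders={T1,T2,T4,T5}
Step 16: signal(T5) -> count=0 queue=[] holders={T1,T2,T3,T4}
Step 17: wait(T5) -> count=0 queue=[T5] holders={T1,T2,T3,T4}
Step 18: signal(T3) -> count=0 queue=[] holders={T1,T2,T4,T5}
Step 19: signal(T5) -> count=1 queue=[] holders={T1,T2,T4}
Final holders: {T1,T2,T4} -> 3 thread(s)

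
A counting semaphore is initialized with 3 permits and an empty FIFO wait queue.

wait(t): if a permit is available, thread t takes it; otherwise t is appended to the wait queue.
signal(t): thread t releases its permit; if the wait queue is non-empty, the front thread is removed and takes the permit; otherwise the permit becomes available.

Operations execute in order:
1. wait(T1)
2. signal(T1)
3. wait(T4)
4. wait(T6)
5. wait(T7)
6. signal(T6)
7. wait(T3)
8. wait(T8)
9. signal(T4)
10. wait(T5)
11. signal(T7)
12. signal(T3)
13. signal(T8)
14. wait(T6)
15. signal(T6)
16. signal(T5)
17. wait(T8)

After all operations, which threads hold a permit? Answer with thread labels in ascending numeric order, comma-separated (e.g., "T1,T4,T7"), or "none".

Answer: T8

Derivation:
Step 1: wait(T1) -> count=2 queue=[] holders={T1}
Step 2: signal(T1) -> count=3 queue=[] holders={none}
Step 3: wait(T4) -> count=2 queue=[] holders={T4}
Step 4: wait(T6) -> count=1 queue=[] holders={T4,T6}
Step 5: wait(T7) -> count=0 queue=[] holders={T4,T6,T7}
Step 6: signal(T6) -> count=1 queue=[] holders={T4,T7}
Step 7: wait(T3) -> count=0 queue=[] holders={T3,T4,T7}
Step 8: wait(T8) -> count=0 queue=[T8] holders={T3,T4,T7}
Step 9: signal(T4) -> count=0 queue=[] holders={T3,T7,T8}
Step 10: wait(T5) -> count=0 queue=[T5] holders={T3,T7,T8}
Step 11: signal(T7) -> count=0 queue=[] holders={T3,T5,T8}
Step 12: signal(T3) -> count=1 queue=[] holders={T5,T8}
Step 13: signal(T8) -> count=2 queue=[] holders={T5}
Step 14: wait(T6) -> count=1 queue=[] holders={T5,T6}
Step 15: signal(T6) -> count=2 queue=[] holders={T5}
Step 16: signal(T5) -> count=3 queue=[] holders={none}
Step 17: wait(T8) -> count=2 queue=[] holders={T8}
Final holders: T8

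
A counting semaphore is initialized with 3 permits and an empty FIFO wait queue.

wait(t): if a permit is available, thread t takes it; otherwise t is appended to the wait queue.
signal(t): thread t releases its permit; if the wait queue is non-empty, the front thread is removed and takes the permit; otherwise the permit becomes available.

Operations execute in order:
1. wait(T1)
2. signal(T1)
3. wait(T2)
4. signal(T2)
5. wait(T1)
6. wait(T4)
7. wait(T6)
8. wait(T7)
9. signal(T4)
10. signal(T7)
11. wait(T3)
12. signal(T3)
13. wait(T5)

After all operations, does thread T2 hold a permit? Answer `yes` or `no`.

Answer: no

Derivation:
Step 1: wait(T1) -> count=2 queue=[] holders={T1}
Step 2: signal(T1) -> count=3 queue=[] holders={none}
Step 3: wait(T2) -> count=2 queue=[] holders={T2}
Step 4: signal(T2) -> count=3 queue=[] holders={none}
Step 5: wait(T1) -> count=2 queue=[] holders={T1}
Step 6: wait(T4) -> count=1 queue=[] holders={T1,T4}
Step 7: wait(T6) -> count=0 queue=[] holders={T1,T4,T6}
Step 8: wait(T7) -> count=0 queue=[T7] holders={T1,T4,T6}
Step 9: signal(T4) -> count=0 queue=[] holders={T1,T6,T7}
Step 10: signal(T7) -> count=1 queue=[] holders={T1,T6}
Step 11: wait(T3) -> count=0 queue=[] holders={T1,T3,T6}
Step 12: signal(T3) -> count=1 queue=[] holders={T1,T6}
Step 13: wait(T5) -> count=0 queue=[] holders={T1,T5,T6}
Final holders: {T1,T5,T6} -> T2 not in holders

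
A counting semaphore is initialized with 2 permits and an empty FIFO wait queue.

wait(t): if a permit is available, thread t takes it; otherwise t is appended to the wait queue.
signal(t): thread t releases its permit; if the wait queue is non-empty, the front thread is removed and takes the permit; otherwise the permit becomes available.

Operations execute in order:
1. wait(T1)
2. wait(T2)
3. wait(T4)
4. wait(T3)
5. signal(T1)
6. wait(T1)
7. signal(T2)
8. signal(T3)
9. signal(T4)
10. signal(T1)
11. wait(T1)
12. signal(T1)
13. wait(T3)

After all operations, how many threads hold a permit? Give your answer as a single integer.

Answer: 1

Derivation:
Step 1: wait(T1) -> count=1 queue=[] holders={T1}
Step 2: wait(T2) -> count=0 queue=[] holders={T1,T2}
Step 3: wait(T4) -> count=0 queue=[T4] holders={T1,T2}
Step 4: wait(T3) -> count=0 queue=[T4,T3] holders={T1,T2}
Step 5: signal(T1) -> count=0 queue=[T3] holders={T2,T4}
Step 6: wait(T1) -> count=0 queue=[T3,T1] holders={T2,T4}
Step 7: signal(T2) -> count=0 queue=[T1] holders={T3,T4}
Step 8: signal(T3) -> count=0 queue=[] holders={T1,T4}
Step 9: signal(T4) -> count=1 queue=[] holders={T1}
Step 10: signal(T1) -> count=2 queue=[] holders={none}
Step 11: wait(T1) -> count=1 queue=[] holders={T1}
Step 12: signal(T1) -> count=2 queue=[] holders={none}
Step 13: wait(T3) -> count=1 queue=[] holders={T3}
Final holders: {T3} -> 1 thread(s)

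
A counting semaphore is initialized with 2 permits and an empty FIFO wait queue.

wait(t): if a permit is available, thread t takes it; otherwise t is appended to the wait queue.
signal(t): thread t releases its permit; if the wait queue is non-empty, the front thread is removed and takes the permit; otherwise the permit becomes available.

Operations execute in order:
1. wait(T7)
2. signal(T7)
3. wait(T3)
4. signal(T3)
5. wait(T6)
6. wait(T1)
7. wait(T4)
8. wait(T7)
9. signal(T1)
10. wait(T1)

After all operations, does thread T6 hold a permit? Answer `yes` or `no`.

Answer: yes

Derivation:
Step 1: wait(T7) -> count=1 queue=[] holders={T7}
Step 2: signal(T7) -> count=2 queue=[] holders={none}
Step 3: wait(T3) -> count=1 queue=[] holders={T3}
Step 4: signal(T3) -> count=2 queue=[] holders={none}
Step 5: wait(T6) -> count=1 queue=[] holders={T6}
Step 6: wait(T1) -> count=0 queue=[] holders={T1,T6}
Step 7: wait(T4) -> count=0 queue=[T4] holders={T1,T6}
Step 8: wait(T7) -> count=0 queue=[T4,T7] holders={T1,T6}
Step 9: signal(T1) -> count=0 queue=[T7] holders={T4,T6}
Step 10: wait(T1) -> count=0 queue=[T7,T1] holders={T4,T6}
Final holders: {T4,T6} -> T6 in holders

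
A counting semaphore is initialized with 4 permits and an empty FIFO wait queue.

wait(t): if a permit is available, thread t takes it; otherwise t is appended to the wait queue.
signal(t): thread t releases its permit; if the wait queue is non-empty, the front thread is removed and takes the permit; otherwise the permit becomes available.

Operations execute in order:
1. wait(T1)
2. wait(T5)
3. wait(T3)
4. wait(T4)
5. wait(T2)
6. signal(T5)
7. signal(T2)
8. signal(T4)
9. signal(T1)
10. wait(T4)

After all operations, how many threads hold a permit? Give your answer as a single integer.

Answer: 2

Derivation:
Step 1: wait(T1) -> count=3 queue=[] holders={T1}
Step 2: wait(T5) -> count=2 queue=[] holders={T1,T5}
Step 3: wait(T3) -> count=1 queue=[] holders={T1,T3,T5}
Step 4: wait(T4) -> count=0 queue=[] holders={T1,T3,T4,T5}
Step 5: wait(T2) -> count=0 queue=[T2] holders={T1,T3,T4,T5}
Step 6: signal(T5) -> count=0 queue=[] holders={T1,T2,T3,T4}
Step 7: signal(T2) -> count=1 queue=[] holders={T1,T3,T4}
Step 8: signal(T4) -> count=2 queue=[] holders={T1,T3}
Step 9: signal(T1) -> count=3 queue=[] holders={T3}
Step 10: wait(T4) -> count=2 queue=[] holders={T3,T4}
Final holders: {T3,T4} -> 2 thread(s)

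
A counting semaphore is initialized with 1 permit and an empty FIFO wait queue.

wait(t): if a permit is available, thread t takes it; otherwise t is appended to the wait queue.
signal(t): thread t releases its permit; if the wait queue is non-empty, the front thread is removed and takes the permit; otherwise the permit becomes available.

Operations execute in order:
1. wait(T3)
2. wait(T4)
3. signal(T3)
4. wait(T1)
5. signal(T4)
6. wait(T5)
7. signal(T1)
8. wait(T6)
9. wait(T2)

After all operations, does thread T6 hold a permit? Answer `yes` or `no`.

Step 1: wait(T3) -> count=0 queue=[] holders={T3}
Step 2: wait(T4) -> count=0 queue=[T4] holders={T3}
Step 3: signal(T3) -> count=0 queue=[] holders={T4}
Step 4: wait(T1) -> count=0 queue=[T1] holders={T4}
Step 5: signal(T4) -> count=0 queue=[] holders={T1}
Step 6: wait(T5) -> count=0 queue=[T5] holders={T1}
Step 7: signal(T1) -> count=0 queue=[] holders={T5}
Step 8: wait(T6) -> count=0 queue=[T6] holders={T5}
Step 9: wait(T2) -> count=0 queue=[T6,T2] holders={T5}
Final holders: {T5} -> T6 not in holders

Answer: no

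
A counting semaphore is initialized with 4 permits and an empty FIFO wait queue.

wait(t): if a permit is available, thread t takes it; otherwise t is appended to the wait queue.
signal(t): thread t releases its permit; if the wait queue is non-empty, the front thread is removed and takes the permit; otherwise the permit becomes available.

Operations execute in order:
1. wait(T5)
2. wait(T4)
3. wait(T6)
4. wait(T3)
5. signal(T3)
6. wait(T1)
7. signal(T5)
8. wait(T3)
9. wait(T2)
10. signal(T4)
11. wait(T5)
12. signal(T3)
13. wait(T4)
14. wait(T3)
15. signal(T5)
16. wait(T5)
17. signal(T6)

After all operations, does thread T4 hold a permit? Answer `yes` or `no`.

Answer: yes

Derivation:
Step 1: wait(T5) -> count=3 queue=[] holders={T5}
Step 2: wait(T4) -> count=2 queue=[] holders={T4,T5}
Step 3: wait(T6) -> count=1 queue=[] holders={T4,T5,T6}
Step 4: wait(T3) -> count=0 queue=[] holders={T3,T4,T5,T6}
Step 5: signal(T3) -> count=1 queue=[] holders={T4,T5,T6}
Step 6: wait(T1) -> count=0 queue=[] holders={T1,T4,T5,T6}
Step 7: signal(T5) -> count=1 queue=[] holders={T1,T4,T6}
Step 8: wait(T3) -> count=0 queue=[] holders={T1,T3,T4,T6}
Step 9: wait(T2) -> count=0 queue=[T2] holders={T1,T3,T4,T6}
Step 10: signal(T4) -> count=0 queue=[] holders={T1,T2,T3,T6}
Step 11: wait(T5) -> count=0 queue=[T5] holders={T1,T2,T3,T6}
Step 12: signal(T3) -> count=0 queue=[] holders={T1,T2,T5,T6}
Step 13: wait(T4) -> count=0 queue=[T4] holders={T1,T2,T5,T6}
Step 14: wait(T3) -> count=0 queue=[T4,T3] holders={T1,T2,T5,T6}
Step 15: signal(T5) -> count=0 queue=[T3] holders={T1,T2,T4,T6}
Step 16: wait(T5) -> count=0 queue=[T3,T5] holders={T1,T2,T4,T6}
Step 17: signal(T6) -> count=0 queue=[T5] holders={T1,T2,T3,T4}
Final holders: {T1,T2,T3,T4} -> T4 in holders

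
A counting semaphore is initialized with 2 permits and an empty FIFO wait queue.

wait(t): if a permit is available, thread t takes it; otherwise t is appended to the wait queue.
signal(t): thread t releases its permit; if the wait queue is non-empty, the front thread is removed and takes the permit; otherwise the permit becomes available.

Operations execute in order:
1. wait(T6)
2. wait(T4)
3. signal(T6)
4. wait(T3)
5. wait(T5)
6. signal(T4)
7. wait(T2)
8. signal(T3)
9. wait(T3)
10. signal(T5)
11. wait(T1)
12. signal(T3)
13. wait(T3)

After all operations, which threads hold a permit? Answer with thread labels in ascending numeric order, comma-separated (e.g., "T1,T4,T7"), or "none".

Step 1: wait(T6) -> count=1 queue=[] holders={T6}
Step 2: wait(T4) -> count=0 queue=[] holders={T4,T6}
Step 3: signal(T6) -> count=1 queue=[] holders={T4}
Step 4: wait(T3) -> count=0 queue=[] holders={T3,T4}
Step 5: wait(T5) -> count=0 queue=[T5] holders={T3,T4}
Step 6: signal(T4) -> count=0 queue=[] holders={T3,T5}
Step 7: wait(T2) -> count=0 queue=[T2] holders={T3,T5}
Step 8: signal(T3) -> count=0 queue=[] holders={T2,T5}
Step 9: wait(T3) -> count=0 queue=[T3] holders={T2,T5}
Step 10: signal(T5) -> count=0 queue=[] holders={T2,T3}
Step 11: wait(T1) -> count=0 queue=[T1] holders={T2,T3}
Step 12: signal(T3) -> count=0 queue=[] holders={T1,T2}
Step 13: wait(T3) -> count=0 queue=[T3] holders={T1,T2}
Final holders: T1,T2

Answer: T1,T2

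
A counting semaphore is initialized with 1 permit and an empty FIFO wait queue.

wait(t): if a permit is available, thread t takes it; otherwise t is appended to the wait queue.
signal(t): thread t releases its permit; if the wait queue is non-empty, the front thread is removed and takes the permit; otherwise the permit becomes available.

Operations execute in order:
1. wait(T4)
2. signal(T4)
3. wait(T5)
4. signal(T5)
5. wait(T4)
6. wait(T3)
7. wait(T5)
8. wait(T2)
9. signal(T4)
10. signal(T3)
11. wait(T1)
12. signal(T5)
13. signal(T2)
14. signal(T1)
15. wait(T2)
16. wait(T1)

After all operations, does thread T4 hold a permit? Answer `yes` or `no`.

Answer: no

Derivation:
Step 1: wait(T4) -> count=0 queue=[] holders={T4}
Step 2: signal(T4) -> count=1 queue=[] holders={none}
Step 3: wait(T5) -> count=0 queue=[] holders={T5}
Step 4: signal(T5) -> count=1 queue=[] holders={none}
Step 5: wait(T4) -> count=0 queue=[] holders={T4}
Step 6: wait(T3) -> count=0 queue=[T3] holders={T4}
Step 7: wait(T5) -> count=0 queue=[T3,T5] holders={T4}
Step 8: wait(T2) -> count=0 queue=[T3,T5,T2] holders={T4}
Step 9: signal(T4) -> count=0 queue=[T5,T2] holders={T3}
Step 10: signal(T3) -> count=0 queue=[T2] holders={T5}
Step 11: wait(T1) -> count=0 queue=[T2,T1] holders={T5}
Step 12: signal(T5) -> count=0 queue=[T1] holders={T2}
Step 13: signal(T2) -> count=0 queue=[] holders={T1}
Step 14: signal(T1) -> count=1 queue=[] holders={none}
Step 15: wait(T2) -> count=0 queue=[] holders={T2}
Step 16: wait(T1) -> count=0 queue=[T1] holders={T2}
Final holders: {T2} -> T4 not in holders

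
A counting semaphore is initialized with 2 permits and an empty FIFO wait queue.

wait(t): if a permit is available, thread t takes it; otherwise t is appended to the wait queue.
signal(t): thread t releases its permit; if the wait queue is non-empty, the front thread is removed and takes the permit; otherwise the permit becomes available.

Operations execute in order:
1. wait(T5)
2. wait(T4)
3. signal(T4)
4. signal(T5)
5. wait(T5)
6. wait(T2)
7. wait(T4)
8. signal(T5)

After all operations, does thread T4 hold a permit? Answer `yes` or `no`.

Answer: yes

Derivation:
Step 1: wait(T5) -> count=1 queue=[] holders={T5}
Step 2: wait(T4) -> count=0 queue=[] holders={T4,T5}
Step 3: signal(T4) -> count=1 queue=[] holders={T5}
Step 4: signal(T5) -> count=2 queue=[] holders={none}
Step 5: wait(T5) -> count=1 queue=[] holders={T5}
Step 6: wait(T2) -> count=0 queue=[] holders={T2,T5}
Step 7: wait(T4) -> count=0 queue=[T4] holders={T2,T5}
Step 8: signal(T5) -> count=0 queue=[] holders={T2,T4}
Final holders: {T2,T4} -> T4 in holders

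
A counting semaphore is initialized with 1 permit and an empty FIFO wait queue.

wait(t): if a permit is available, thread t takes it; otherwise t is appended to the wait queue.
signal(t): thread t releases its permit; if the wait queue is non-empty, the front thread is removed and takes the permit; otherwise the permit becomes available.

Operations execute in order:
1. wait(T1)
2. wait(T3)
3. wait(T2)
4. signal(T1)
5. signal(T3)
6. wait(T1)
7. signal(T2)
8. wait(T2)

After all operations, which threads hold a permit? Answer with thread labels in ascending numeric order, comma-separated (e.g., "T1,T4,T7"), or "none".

Step 1: wait(T1) -> count=0 queue=[] holders={T1}
Step 2: wait(T3) -> count=0 queue=[T3] holders={T1}
Step 3: wait(T2) -> count=0 queue=[T3,T2] holders={T1}
Step 4: signal(T1) -> count=0 queue=[T2] holders={T3}
Step 5: signal(T3) -> count=0 queue=[] holders={T2}
Step 6: wait(T1) -> count=0 queue=[T1] holders={T2}
Step 7: signal(T2) -> count=0 queue=[] holders={T1}
Step 8: wait(T2) -> count=0 queue=[T2] holders={T1}
Final holders: T1

Answer: T1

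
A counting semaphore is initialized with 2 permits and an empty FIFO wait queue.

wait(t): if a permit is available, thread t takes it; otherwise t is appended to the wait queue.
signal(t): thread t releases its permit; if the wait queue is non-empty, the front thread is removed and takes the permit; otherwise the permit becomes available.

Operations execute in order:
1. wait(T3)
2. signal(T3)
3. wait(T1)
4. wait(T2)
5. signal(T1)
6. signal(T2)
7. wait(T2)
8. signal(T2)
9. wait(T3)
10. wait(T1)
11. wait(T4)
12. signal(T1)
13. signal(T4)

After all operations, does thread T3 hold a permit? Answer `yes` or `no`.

Answer: yes

Derivation:
Step 1: wait(T3) -> count=1 queue=[] holders={T3}
Step 2: signal(T3) -> count=2 queue=[] holders={none}
Step 3: wait(T1) -> count=1 queue=[] holders={T1}
Step 4: wait(T2) -> count=0 queue=[] holders={T1,T2}
Step 5: signal(T1) -> count=1 queue=[] holders={T2}
Step 6: signal(T2) -> count=2 queue=[] holders={none}
Step 7: wait(T2) -> count=1 queue=[] holders={T2}
Step 8: signal(T2) -> count=2 queue=[] holders={none}
Step 9: wait(T3) -> count=1 queue=[] holders={T3}
Step 10: wait(T1) -> count=0 queue=[] holders={T1,T3}
Step 11: wait(T4) -> count=0 queue=[T4] holders={T1,T3}
Step 12: signal(T1) -> count=0 queue=[] holders={T3,T4}
Step 13: signal(T4) -> count=1 queue=[] holders={T3}
Final holders: {T3} -> T3 in holders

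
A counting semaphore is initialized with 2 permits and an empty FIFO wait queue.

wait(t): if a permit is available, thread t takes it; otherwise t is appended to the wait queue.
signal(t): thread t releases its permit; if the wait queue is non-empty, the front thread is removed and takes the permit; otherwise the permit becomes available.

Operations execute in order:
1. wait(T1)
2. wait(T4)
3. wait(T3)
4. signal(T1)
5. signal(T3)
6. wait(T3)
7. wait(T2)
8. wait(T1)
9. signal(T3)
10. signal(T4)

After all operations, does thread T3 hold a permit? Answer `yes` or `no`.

Step 1: wait(T1) -> count=1 queue=[] holders={T1}
Step 2: wait(T4) -> count=0 queue=[] holders={T1,T4}
Step 3: wait(T3) -> count=0 queue=[T3] holders={T1,T4}
Step 4: signal(T1) -> count=0 queue=[] holders={T3,T4}
Step 5: signal(T3) -> count=1 queue=[] holders={T4}
Step 6: wait(T3) -> count=0 queue=[] holders={T3,T4}
Step 7: wait(T2) -> count=0 queue=[T2] holders={T3,T4}
Step 8: wait(T1) -> count=0 queue=[T2,T1] holders={T3,T4}
Step 9: signal(T3) -> count=0 queue=[T1] holders={T2,T4}
Step 10: signal(T4) -> count=0 queue=[] holders={T1,T2}
Final holders: {T1,T2} -> T3 not in holders

Answer: no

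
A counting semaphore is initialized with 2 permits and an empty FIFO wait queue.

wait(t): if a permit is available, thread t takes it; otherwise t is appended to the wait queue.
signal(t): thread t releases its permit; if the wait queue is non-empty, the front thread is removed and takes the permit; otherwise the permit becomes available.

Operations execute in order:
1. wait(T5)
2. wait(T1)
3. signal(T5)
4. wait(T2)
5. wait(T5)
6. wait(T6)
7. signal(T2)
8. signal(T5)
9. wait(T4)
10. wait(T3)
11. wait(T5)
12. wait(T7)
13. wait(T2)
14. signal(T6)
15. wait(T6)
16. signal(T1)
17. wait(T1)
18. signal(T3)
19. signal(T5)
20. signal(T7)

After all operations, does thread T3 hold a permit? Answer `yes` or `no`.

Step 1: wait(T5) -> count=1 queue=[] holders={T5}
Step 2: wait(T1) -> count=0 queue=[] holders={T1,T5}
Step 3: signal(T5) -> count=1 queue=[] holders={T1}
Step 4: wait(T2) -> count=0 queue=[] holders={T1,T2}
Step 5: wait(T5) -> count=0 queue=[T5] holders={T1,T2}
Step 6: wait(T6) -> count=0 queue=[T5,T6] holders={T1,T2}
Step 7: signal(T2) -> count=0 queue=[T6] holders={T1,T5}
Step 8: signal(T5) -> count=0 queue=[] holders={T1,T6}
Step 9: wait(T4) -> count=0 queue=[T4] holders={T1,T6}
Step 10: wait(T3) -> count=0 queue=[T4,T3] holders={T1,T6}
Step 11: wait(T5) -> count=0 queue=[T4,T3,T5] holders={T1,T6}
Step 12: wait(T7) -> count=0 queue=[T4,T3,T5,T7] holders={T1,T6}
Step 13: wait(T2) -> count=0 queue=[T4,T3,T5,T7,T2] holders={T1,T6}
Step 14: signal(T6) -> count=0 queue=[T3,T5,T7,T2] holders={T1,T4}
Step 15: wait(T6) -> count=0 queue=[T3,T5,T7,T2,T6] holders={T1,T4}
Step 16: signal(T1) -> count=0 queue=[T5,T7,T2,T6] holders={T3,T4}
Step 17: wait(T1) -> count=0 queue=[T5,T7,T2,T6,T1] holders={T3,T4}
Step 18: signal(T3) -> count=0 queue=[T7,T2,T6,T1] holders={T4,T5}
Step 19: signal(T5) -> count=0 queue=[T2,T6,T1] holders={T4,T7}
Step 20: signal(T7) -> count=0 queue=[T6,T1] holders={T2,T4}
Final holders: {T2,T4} -> T3 not in holders

Answer: no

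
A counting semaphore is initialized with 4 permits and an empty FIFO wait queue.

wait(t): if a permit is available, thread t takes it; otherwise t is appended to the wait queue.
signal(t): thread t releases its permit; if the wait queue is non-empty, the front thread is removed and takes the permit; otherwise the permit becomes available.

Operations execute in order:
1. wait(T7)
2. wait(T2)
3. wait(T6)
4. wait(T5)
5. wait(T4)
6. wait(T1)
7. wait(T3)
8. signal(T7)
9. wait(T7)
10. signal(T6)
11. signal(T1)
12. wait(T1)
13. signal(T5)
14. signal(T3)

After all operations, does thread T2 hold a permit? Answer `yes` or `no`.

Answer: yes

Derivation:
Step 1: wait(T7) -> count=3 queue=[] holders={T7}
Step 2: wait(T2) -> count=2 queue=[] holders={T2,T7}
Step 3: wait(T6) -> count=1 queue=[] holders={T2,T6,T7}
Step 4: wait(T5) -> count=0 queue=[] holders={T2,T5,T6,T7}
Step 5: wait(T4) -> count=0 queue=[T4] holders={T2,T5,T6,T7}
Step 6: wait(T1) -> count=0 queue=[T4,T1] holders={T2,T5,T6,T7}
Step 7: wait(T3) -> count=0 queue=[T4,T1,T3] holders={T2,T5,T6,T7}
Step 8: signal(T7) -> count=0 queue=[T1,T3] holders={T2,T4,T5,T6}
Step 9: wait(T7) -> count=0 queue=[T1,T3,T7] holders={T2,T4,T5,T6}
Step 10: signal(T6) -> count=0 queue=[T3,T7] holders={T1,T2,T4,T5}
Step 11: signal(T1) -> count=0 queue=[T7] holders={T2,T3,T4,T5}
Step 12: wait(T1) -> count=0 queue=[T7,T1] holders={T2,T3,T4,T5}
Step 13: signal(T5) -> count=0 queue=[T1] holders={T2,T3,T4,T7}
Step 14: signal(T3) -> count=0 queue=[] holders={T1,T2,T4,T7}
Final holders: {T1,T2,T4,T7} -> T2 in holders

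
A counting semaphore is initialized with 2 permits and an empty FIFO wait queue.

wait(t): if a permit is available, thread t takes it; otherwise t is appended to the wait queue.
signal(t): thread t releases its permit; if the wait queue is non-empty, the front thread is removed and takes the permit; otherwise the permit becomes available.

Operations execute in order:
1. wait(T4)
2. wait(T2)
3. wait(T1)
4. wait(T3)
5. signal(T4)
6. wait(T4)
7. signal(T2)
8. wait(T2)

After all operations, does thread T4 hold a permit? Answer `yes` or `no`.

Step 1: wait(T4) -> count=1 queue=[] holders={T4}
Step 2: wait(T2) -> count=0 queue=[] holders={T2,T4}
Step 3: wait(T1) -> count=0 queue=[T1] holders={T2,T4}
Step 4: wait(T3) -> count=0 queue=[T1,T3] holders={T2,T4}
Step 5: signal(T4) -> count=0 queue=[T3] holders={T1,T2}
Step 6: wait(T4) -> count=0 queue=[T3,T4] holders={T1,T2}
Step 7: signal(T2) -> count=0 queue=[T4] holders={T1,T3}
Step 8: wait(T2) -> count=0 queue=[T4,T2] holders={T1,T3}
Final holders: {T1,T3} -> T4 not in holders

Answer: no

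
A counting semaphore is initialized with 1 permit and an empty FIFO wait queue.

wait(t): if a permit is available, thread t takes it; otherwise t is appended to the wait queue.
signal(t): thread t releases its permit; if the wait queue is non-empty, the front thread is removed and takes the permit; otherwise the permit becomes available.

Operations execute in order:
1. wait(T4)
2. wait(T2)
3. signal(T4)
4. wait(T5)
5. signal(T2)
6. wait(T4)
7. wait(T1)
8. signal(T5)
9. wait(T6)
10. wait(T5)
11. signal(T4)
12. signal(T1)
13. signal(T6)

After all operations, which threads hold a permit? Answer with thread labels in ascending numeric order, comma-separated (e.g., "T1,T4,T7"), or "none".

Answer: T5

Derivation:
Step 1: wait(T4) -> count=0 queue=[] holders={T4}
Step 2: wait(T2) -> count=0 queue=[T2] holders={T4}
Step 3: signal(T4) -> count=0 queue=[] holders={T2}
Step 4: wait(T5) -> count=0 queue=[T5] holders={T2}
Step 5: signal(T2) -> count=0 queue=[] holders={T5}
Step 6: wait(T4) -> count=0 queue=[T4] holders={T5}
Step 7: wait(T1) -> count=0 queue=[T4,T1] holders={T5}
Step 8: signal(T5) -> count=0 queue=[T1] holders={T4}
Step 9: wait(T6) -> count=0 queue=[T1,T6] holders={T4}
Step 10: wait(T5) -> count=0 queue=[T1,T6,T5] holders={T4}
Step 11: signal(T4) -> count=0 queue=[T6,T5] holders={T1}
Step 12: signal(T1) -> count=0 queue=[T5] holders={T6}
Step 13: signal(T6) -> count=0 queue=[] holders={T5}
Final holders: T5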